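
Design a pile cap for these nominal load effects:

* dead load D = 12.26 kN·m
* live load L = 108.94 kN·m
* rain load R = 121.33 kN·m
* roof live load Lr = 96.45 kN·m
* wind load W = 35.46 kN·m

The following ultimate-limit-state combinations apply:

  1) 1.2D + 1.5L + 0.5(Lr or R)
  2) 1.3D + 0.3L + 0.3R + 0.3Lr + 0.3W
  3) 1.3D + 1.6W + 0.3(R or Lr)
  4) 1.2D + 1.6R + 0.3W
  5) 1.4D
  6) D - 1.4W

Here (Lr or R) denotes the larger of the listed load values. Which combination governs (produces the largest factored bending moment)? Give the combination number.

(Lr or R) → R = 121.33 kN·m; (R or Lr) → R = 121.33 kN·m.
1) 1.2(12.26) + 1.5(108.94) + 0.5(121.33) = 14.71 + 163.41 + 60.67 = 238.79
2) 1.3(12.26) + 0.3(108.94) + 0.3(121.33) + 0.3(96.45) + 0.3(35.46) = 124.59
3) 1.3(12.26) + 1.6(35.46) + 0.3(121.33) = 109.07
4) 1.2(12.26) + 1.6(121.33) + 0.3(35.46) = 14.71 + 194.13 + 10.64 = 219.48
5) 1.4(12.26) = 17.16
6) 1.0(12.26) - 1.4(35.46) = 12.26 - 49.64 = -37.38
The largest value is 238.79 kN·m from combination 1.

Combination 1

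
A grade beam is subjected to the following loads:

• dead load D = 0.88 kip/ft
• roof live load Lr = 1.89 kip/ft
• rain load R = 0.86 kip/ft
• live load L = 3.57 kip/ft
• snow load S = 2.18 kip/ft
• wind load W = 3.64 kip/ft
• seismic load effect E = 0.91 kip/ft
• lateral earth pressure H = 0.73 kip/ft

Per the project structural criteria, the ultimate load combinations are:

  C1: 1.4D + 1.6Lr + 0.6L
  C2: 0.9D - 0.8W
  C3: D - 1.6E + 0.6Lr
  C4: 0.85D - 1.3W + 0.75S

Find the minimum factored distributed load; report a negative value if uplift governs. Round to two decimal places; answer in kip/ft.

C1: 1.4(0.88) + 1.6(1.89) + 0.6(3.57) = 6.40
C2: 0.9(0.88) - 0.8(3.64) = -2.12
C3: 1.0(0.88) - 1.6(0.91) + 0.6(1.89) = 0.56
C4: 0.85(0.88) - 1.3(3.64) + 0.75(2.18) = -2.35
Combination 4 gives the minimum: -2.35 kip/ft.

-2.35 kip/ft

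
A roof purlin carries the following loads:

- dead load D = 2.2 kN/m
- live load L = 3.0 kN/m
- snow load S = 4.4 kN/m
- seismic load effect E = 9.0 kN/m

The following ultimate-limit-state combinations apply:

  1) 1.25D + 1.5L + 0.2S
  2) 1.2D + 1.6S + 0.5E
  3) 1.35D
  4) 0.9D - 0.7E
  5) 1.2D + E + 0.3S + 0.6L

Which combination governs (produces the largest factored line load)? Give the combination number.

Combination 5

1) 1.25(2.2) + 1.5(3.0) + 0.2(4.4) = 2.75 + 4.50 + 0.88 = 8.13
2) 1.2(2.2) + 1.6(4.4) + 0.5(9.0) = 2.64 + 7.04 + 4.50 = 14.18
3) 1.35(2.2) = 2.97
4) 0.9(2.2) - 0.7(9.0) = 1.98 - 6.30 = -4.32
5) 1.2(2.2) + 1.0(9.0) + 0.3(4.4) + 0.6(3.0) = 2.64 + 9.00 + 1.32 + 1.80 = 14.76
The largest value is 14.76 kN/m from combination 5.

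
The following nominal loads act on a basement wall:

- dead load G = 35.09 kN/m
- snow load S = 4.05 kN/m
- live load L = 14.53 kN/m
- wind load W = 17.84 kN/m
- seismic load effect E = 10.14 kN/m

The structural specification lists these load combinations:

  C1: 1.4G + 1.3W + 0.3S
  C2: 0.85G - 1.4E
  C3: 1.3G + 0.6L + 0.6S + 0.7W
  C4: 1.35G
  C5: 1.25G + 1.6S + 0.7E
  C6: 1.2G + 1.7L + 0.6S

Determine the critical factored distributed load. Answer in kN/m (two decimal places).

73.53 kN/m

C1: 1.4(35.09) + 1.3(17.84) + 0.3(4.05) = 73.53
C2: 0.85(35.09) - 1.4(10.14) = 29.83 - 14.20 = 15.63
C3: 1.3(35.09) + 0.6(14.53) + 0.6(4.05) + 0.7(17.84) = 69.25
C4: 1.35(35.09) = 47.37
C5: 1.25(35.09) + 1.6(4.05) + 0.7(10.14) = 43.86 + 6.48 + 7.10 = 57.44
C6: 1.2(35.09) + 1.7(14.53) + 0.6(4.05) = 42.11 + 24.70 + 2.43 = 69.24
The controlling combination is 1, giving 73.53 kN/m.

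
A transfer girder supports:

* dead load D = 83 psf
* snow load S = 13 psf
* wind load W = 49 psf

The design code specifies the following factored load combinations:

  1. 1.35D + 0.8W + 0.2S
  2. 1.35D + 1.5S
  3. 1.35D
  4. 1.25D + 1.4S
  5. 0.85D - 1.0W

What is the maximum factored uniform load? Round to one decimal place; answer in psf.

1. 1.35(83) + 0.8(49) + 0.2(13) = 112.1 + 39.2 + 2.6 = 153.9
2. 1.35(83) + 1.5(13) = 112.1 + 19.5 = 131.6
3. 1.35(83) = 112.1
4. 1.25(83) + 1.4(13) = 103.8 + 18.2 = 122.0
5. 0.85(83) - 1.0(49) = 70.6 - 49.0 = 21.6
Combination 1 governs: q_u = 153.9 psf.

153.9 psf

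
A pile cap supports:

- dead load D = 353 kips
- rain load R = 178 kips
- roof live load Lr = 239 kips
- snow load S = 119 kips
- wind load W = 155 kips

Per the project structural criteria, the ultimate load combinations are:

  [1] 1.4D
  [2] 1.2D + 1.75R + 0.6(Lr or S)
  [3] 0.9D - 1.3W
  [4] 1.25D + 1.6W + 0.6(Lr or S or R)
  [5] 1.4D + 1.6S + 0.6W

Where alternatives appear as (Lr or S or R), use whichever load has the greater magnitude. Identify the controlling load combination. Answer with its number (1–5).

(Lr or S) → Lr = 239 kips; (Lr or S or R) → Lr = 239 kips.
[1] 1.4(353) = 494.2
[2] 1.2(353) + 1.75(178) + 0.6(239) = 423.6 + 311.5 + 143.4 = 878.5
[3] 0.9(353) - 1.3(155) = 317.7 - 201.5 = 116.2
[4] 1.25(353) + 1.6(155) + 0.6(239) = 441.3 + 248.0 + 143.4 = 832.7
[5] 1.4(353) + 1.6(119) + 0.6(155) = 494.2 + 190.4 + 93.0 = 777.6
The largest value is 878.5 kips from combination 2.

Combination 2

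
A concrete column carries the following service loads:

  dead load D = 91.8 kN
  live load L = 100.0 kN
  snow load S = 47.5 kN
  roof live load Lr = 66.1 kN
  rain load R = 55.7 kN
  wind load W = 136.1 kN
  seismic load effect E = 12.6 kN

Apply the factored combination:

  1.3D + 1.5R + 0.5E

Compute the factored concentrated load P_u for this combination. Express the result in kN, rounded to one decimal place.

209.2 kN

1.3(91.8) + 1.5(55.7) + 0.5(12.6) = 119.3 + 83.6 + 6.3 = 209.2
P_u = 209.2 kN.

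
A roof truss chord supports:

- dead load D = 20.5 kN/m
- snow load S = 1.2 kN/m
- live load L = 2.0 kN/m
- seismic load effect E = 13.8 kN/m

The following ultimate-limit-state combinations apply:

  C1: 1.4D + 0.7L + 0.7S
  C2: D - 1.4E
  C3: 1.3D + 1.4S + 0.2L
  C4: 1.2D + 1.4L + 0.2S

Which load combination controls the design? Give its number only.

C1: 1.4(20.5) + 0.7(2.0) + 0.7(1.2) = 28.70 + 1.40 + 0.84 = 30.94
C2: 1.0(20.5) - 1.4(13.8) = 20.50 - 19.32 = 1.18
C3: 1.3(20.5) + 1.4(1.2) + 0.2(2.0) = 26.65 + 1.68 + 0.40 = 28.73
C4: 1.2(20.5) + 1.4(2.0) + 0.2(1.2) = 24.60 + 2.80 + 0.24 = 27.64
The largest value is 30.94 kN/m from combination 1.

Combination 1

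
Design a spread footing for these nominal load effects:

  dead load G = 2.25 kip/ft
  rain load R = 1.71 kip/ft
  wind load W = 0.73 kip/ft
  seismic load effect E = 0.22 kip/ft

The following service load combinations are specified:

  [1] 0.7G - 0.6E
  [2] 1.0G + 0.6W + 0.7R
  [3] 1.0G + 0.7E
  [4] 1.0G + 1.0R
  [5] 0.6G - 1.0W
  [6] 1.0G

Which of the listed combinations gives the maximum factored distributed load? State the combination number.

Combination 4

[1] 0.7(2.25) - 0.6(0.22) = 1.44
[2] 1.0(2.25) + 0.6(0.73) + 0.7(1.71) = 3.89
[3] 1.0(2.25) + 0.7(0.22) = 2.40
[4] 1.0(2.25) + 1.0(1.71) = 3.96
[5] 0.6(2.25) - 1.0(0.73) = 0.62
[6] 1.0(2.25) = 2.25
The largest value is 3.96 kip/ft from combination 4.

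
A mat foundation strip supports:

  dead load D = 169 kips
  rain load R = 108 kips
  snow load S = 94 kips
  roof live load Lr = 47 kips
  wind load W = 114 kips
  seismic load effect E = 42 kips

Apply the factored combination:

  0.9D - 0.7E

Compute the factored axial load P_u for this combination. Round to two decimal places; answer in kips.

122.70 kips

0.9(169) - 0.7(42) = 152.10 - 29.40 = 122.70
P_u = 122.70 kips.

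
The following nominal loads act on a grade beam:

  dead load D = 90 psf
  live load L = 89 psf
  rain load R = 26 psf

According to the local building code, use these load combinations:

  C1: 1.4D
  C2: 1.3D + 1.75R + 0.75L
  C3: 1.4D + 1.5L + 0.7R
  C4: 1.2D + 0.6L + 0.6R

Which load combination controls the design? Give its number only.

Combination 3

C1: 1.4(90) = 126.0
C2: 1.3(90) + 1.75(26) + 0.75(89) = 229.3
C3: 1.4(90) + 1.5(89) + 0.7(26) = 277.7
C4: 1.2(90) + 0.6(89) + 0.6(26) = 177.0
The largest value is 277.7 psf from combination 3.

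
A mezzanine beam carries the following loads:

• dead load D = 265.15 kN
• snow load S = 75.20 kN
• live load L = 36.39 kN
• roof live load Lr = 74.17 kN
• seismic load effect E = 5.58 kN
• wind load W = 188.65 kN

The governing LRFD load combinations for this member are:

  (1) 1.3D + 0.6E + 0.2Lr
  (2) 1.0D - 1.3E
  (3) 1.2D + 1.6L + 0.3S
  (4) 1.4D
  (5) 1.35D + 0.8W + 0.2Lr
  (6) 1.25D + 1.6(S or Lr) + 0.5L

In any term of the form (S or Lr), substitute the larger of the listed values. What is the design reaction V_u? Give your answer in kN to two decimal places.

523.71 kN

(S or Lr) → S = 75.20 kN.
(1) 1.3(265.15) + 0.6(5.58) + 0.2(74.17) = 362.88
(2) 1.0(265.15) - 1.3(5.58) = 257.90
(3) 1.2(265.15) + 1.6(36.39) + 0.3(75.20) = 398.96
(4) 1.4(265.15) = 371.21
(5) 1.35(265.15) + 0.8(188.65) + 0.2(74.17) = 523.71
(6) 1.25(265.15) + 1.6(75.20) + 0.5(36.39) = 469.95
The controlling combination is 5, giving 523.71 kN.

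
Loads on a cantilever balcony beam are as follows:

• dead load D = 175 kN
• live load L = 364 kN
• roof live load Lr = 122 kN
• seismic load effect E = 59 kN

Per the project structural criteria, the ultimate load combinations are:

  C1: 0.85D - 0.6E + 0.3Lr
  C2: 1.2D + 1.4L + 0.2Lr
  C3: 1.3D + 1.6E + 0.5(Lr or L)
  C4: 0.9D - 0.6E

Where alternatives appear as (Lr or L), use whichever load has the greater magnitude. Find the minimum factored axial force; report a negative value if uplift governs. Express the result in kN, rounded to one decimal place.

122.1 kN

(Lr or L) → L = 364 kN.
C1: 0.85(175) - 0.6(59) + 0.3(122) = 148.8 - 35.4 + 36.6 = 150.0
C2: 1.2(175) + 1.4(364) + 0.2(122) = 210.0 + 509.6 + 24.4 = 744.0
C3: 1.3(175) + 1.6(59) + 0.5(364) = 227.5 + 94.4 + 182.0 = 503.9
C4: 0.9(175) - 0.6(59) = 157.5 - 35.4 = 122.1
Combination 4 gives the minimum: 122.1 kN.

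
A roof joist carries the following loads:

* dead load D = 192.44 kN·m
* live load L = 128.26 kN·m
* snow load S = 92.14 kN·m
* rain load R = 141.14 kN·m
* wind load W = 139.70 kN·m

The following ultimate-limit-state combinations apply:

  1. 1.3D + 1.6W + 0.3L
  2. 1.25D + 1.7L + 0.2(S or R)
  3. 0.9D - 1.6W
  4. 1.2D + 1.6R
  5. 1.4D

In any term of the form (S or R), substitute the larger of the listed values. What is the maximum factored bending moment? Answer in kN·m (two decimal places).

512.17 kN·m

(S or R) → R = 141.14 kN·m.
1. 1.3(192.44) + 1.6(139.70) + 0.3(128.26) = 250.17 + 223.52 + 38.48 = 512.17
2. 1.25(192.44) + 1.7(128.26) + 0.2(141.14) = 240.55 + 218.04 + 28.23 = 486.82
3. 0.9(192.44) - 1.6(139.70) = 173.20 - 223.52 = -50.32
4. 1.2(192.44) + 1.6(141.14) = 230.93 + 225.82 = 456.75
5. 1.4(192.44) = 269.42
The controlling combination is 1, giving 512.17 kN·m.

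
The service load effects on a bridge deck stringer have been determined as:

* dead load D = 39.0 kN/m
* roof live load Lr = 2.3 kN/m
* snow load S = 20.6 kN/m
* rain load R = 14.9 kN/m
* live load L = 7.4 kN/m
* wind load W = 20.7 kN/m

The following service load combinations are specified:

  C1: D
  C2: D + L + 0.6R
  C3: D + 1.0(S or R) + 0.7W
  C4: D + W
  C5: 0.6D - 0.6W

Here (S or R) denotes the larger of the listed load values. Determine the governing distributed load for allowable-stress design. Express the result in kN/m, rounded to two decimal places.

74.09 kN/m

(S or R) → S = 20.6 kN/m.
C1: 1.0(39.0) = 39.00
C2: 1.0(39.0) + 1.0(7.4) + 0.6(14.9) = 39.00 + 7.40 + 8.94 = 55.34
C3: 1.0(39.0) + 1.0(20.6) + 0.7(20.7) = 39.00 + 20.60 + 14.49 = 74.09
C4: 1.0(39.0) + 1.0(20.7) = 39.00 + 20.70 = 59.70
C5: 0.6(39.0) - 0.6(20.7) = 23.40 - 12.42 = 10.98
Combination 3 governs: w = 74.09 kN/m.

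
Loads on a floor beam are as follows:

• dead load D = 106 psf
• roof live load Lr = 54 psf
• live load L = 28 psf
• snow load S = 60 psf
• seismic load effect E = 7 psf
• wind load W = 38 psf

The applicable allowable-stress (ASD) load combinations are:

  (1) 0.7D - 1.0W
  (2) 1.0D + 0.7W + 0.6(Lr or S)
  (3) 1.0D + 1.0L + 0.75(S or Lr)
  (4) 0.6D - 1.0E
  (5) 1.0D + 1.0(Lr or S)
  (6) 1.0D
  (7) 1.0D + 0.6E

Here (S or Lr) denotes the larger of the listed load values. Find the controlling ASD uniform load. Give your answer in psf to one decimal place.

179.0 psf

(Lr or S) → S = 60 psf; (S or Lr) → S = 60 psf.
(1) 0.7(106) - 1.0(38) = 36.2
(2) 1.0(106) + 0.7(38) + 0.6(60) = 168.6
(3) 1.0(106) + 1.0(28) + 0.75(60) = 179.0
(4) 0.6(106) - 1.0(7) = 56.6
(5) 1.0(106) + 1.0(60) = 166.0
(6) 1.0(106) = 106.0
(7) 1.0(106) + 0.6(7) = 110.2
Combination 3 governs: q = 179.0 psf.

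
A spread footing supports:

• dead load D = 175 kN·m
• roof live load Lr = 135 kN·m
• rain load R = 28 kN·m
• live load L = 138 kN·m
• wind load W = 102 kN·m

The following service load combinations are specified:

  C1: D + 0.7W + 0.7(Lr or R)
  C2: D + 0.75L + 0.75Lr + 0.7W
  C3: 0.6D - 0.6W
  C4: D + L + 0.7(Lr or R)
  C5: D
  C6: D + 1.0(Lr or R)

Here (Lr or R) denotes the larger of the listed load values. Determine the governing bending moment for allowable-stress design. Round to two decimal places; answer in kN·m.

(Lr or R) → Lr = 135 kN·m.
C1: 1.0(175) + 0.7(102) + 0.7(135) = 175.00 + 71.40 + 94.50 = 340.90
C2: 1.0(175) + 0.75(138) + 0.75(135) + 0.7(102) = 175.00 + 103.50 + 101.25 + 71.40 = 451.15
C3: 0.6(175) - 0.6(102) = 105.00 - 61.20 = 43.80
C4: 1.0(175) + 1.0(138) + 0.7(135) = 175.00 + 138.00 + 94.50 = 407.50
C5: 1.0(175) = 175.00
C6: 1.0(175) + 1.0(135) = 175.00 + 135.00 = 310.00
Combination 2 governs: M = 451.15 kN·m.

451.15 kN·m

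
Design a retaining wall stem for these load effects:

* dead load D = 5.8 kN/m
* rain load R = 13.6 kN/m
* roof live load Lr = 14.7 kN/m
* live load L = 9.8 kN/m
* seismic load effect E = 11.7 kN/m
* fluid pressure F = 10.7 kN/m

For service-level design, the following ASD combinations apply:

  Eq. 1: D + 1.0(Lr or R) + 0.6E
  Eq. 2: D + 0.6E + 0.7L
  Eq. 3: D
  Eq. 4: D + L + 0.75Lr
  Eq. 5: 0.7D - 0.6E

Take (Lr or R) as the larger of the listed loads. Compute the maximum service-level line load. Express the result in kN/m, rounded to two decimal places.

27.52 kN/m

(Lr or R) → Lr = 14.7 kN/m.
Eq. 1: 1.0(5.8) + 1.0(14.7) + 0.6(11.7) = 5.80 + 14.70 + 7.02 = 27.52
Eq. 2: 1.0(5.8) + 0.6(11.7) + 0.7(9.8) = 5.80 + 7.02 + 6.86 = 19.68
Eq. 3: 1.0(5.8) = 5.80
Eq. 4: 1.0(5.8) + 1.0(9.8) + 0.75(14.7) = 5.80 + 9.80 + 11.03 = 26.63
Eq. 5: 0.7(5.8) - 0.6(11.7) = 4.06 - 7.02 = -2.96
The controlling combination is 1, giving 27.52 kN/m.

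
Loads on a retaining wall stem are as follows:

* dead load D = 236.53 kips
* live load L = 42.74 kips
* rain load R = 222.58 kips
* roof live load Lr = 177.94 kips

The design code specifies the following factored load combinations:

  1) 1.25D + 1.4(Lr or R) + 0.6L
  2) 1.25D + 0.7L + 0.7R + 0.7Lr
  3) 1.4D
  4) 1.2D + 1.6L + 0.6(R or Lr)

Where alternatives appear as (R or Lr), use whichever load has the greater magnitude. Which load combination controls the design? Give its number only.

Combination 1

(Lr or R) → R = 222.58 kips; (R or Lr) → R = 222.58 kips.
1) 1.25(236.53) + 1.4(222.58) + 0.6(42.74) = 632.92
2) 1.25(236.53) + 0.7(42.74) + 0.7(222.58) + 0.7(177.94) = 605.94
3) 1.4(236.53) = 331.14
4) 1.2(236.53) + 1.6(42.74) + 0.6(222.58) = 485.77
The largest value is 632.92 kips from combination 1.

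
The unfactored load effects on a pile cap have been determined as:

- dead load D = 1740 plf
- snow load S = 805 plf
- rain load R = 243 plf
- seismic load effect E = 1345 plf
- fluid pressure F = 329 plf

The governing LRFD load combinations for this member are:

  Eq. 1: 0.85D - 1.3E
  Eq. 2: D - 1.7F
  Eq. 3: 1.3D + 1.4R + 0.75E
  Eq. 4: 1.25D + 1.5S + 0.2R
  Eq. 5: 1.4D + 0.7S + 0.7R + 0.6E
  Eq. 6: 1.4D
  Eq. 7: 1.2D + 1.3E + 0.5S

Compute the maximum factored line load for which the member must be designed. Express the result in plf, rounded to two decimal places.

4239.00 plf

Eq. 1: 0.85(1740) - 1.3(1345) = 1479.00 - 1748.50 = -269.50
Eq. 2: 1.0(1740) - 1.7(329) = 1740.00 - 559.30 = 1180.70
Eq. 3: 1.3(1740) + 1.4(243) + 0.75(1345) = 2262.00 + 340.20 + 1008.75 = 3610.95
Eq. 4: 1.25(1740) + 1.5(805) + 0.2(243) = 2175.00 + 1207.50 + 48.60 = 3431.10
Eq. 5: 1.4(1740) + 0.7(805) + 0.7(243) + 0.6(1345) = 2436.00 + 563.50 + 170.10 + 807.00 = 3976.60
Eq. 6: 1.4(1740) = 2436.00
Eq. 7: 1.2(1740) + 1.3(1345) + 0.5(805) = 2088.00 + 1748.50 + 402.50 = 4239.00
The controlling combination is 7, giving 4239.00 plf.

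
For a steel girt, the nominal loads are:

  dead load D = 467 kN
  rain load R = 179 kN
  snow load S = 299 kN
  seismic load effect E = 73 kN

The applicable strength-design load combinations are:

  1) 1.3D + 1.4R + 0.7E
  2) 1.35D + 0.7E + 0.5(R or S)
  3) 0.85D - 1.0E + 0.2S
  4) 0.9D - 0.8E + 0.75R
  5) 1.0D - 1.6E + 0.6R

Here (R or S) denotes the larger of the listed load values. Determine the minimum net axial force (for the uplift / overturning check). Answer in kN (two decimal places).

(R or S) → S = 299 kN.
1) 1.3(467) + 1.4(179) + 0.7(73) = 607.10 + 250.60 + 51.10 = 908.80
2) 1.35(467) + 0.7(73) + 0.5(299) = 630.45 + 51.10 + 149.50 = 831.05
3) 0.85(467) - 1.0(73) + 0.2(299) = 396.95 - 73.00 + 59.80 = 383.75
4) 0.9(467) - 0.8(73) + 0.75(179) = 420.30 - 58.40 + 134.25 = 496.15
5) 1.0(467) - 1.6(73) + 0.6(179) = 467.00 - 116.80 + 107.40 = 457.60
Combination 3 gives the minimum: 383.75 kN.

383.75 kN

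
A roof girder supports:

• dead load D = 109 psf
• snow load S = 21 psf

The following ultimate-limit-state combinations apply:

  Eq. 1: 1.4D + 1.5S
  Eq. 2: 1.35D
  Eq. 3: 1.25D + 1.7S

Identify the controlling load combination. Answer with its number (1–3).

Combination 1

Eq. 1: 1.4(109) + 1.5(21) = 184.10
Eq. 2: 1.35(109) = 147.15
Eq. 3: 1.25(109) + 1.7(21) = 171.95
The largest value is 184.10 psf from combination 1.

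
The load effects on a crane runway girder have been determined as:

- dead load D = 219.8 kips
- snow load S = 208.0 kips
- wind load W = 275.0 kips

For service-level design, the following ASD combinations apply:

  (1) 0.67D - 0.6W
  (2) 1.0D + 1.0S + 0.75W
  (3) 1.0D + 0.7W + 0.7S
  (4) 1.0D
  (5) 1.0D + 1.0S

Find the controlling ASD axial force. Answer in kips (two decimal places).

(1) 0.67(219.8) - 0.6(275.0) = 147.27 - 165.00 = -17.73
(2) 1.0(219.8) + 1.0(208.0) + 0.75(275.0) = 219.80 + 208.00 + 206.25 = 634.05
(3) 1.0(219.8) + 0.7(275.0) + 0.7(208.0) = 219.80 + 192.50 + 145.60 = 557.90
(4) 1.0(219.8) = 219.80
(5) 1.0(219.8) + 1.0(208.0) = 219.80 + 208.00 = 427.80
The controlling combination is 2, giving 634.05 kips.

634.05 kips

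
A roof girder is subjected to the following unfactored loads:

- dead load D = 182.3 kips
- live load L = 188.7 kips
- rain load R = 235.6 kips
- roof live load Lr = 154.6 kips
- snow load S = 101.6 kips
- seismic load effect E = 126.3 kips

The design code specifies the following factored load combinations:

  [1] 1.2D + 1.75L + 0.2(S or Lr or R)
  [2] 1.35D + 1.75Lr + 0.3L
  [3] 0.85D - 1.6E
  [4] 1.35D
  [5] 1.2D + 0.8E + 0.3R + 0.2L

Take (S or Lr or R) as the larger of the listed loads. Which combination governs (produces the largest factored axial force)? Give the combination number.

(S or Lr or R) → R = 235.6 kips.
[1] 1.2(182.3) + 1.75(188.7) + 0.2(235.6) = 218.76 + 330.23 + 47.12 = 596.11
[2] 1.35(182.3) + 1.75(154.6) + 0.3(188.7) = 246.11 + 270.55 + 56.61 = 573.27
[3] 0.85(182.3) - 1.6(126.3) = -47.13
[4] 1.35(182.3) = 246.11
[5] 1.2(182.3) + 0.8(126.3) + 0.3(235.6) + 0.2(188.7) = 218.76 + 101.04 + 70.68 + 37.74 = 428.22
The largest value is 596.11 kips from combination 1.

Combination 1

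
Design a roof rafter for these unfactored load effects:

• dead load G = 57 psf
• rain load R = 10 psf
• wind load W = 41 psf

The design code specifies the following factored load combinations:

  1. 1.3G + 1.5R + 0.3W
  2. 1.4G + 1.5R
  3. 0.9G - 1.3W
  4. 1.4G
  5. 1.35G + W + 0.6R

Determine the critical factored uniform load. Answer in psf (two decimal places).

123.95 psf

1. 1.3(57) + 1.5(10) + 0.3(41) = 101.40
2. 1.4(57) + 1.5(10) = 94.80
3. 0.9(57) - 1.3(41) = -2.00
4. 1.4(57) = 79.80
5. 1.35(57) + 1.0(41) + 0.6(10) = 123.95
Combination 5 governs: q_u = 123.95 psf.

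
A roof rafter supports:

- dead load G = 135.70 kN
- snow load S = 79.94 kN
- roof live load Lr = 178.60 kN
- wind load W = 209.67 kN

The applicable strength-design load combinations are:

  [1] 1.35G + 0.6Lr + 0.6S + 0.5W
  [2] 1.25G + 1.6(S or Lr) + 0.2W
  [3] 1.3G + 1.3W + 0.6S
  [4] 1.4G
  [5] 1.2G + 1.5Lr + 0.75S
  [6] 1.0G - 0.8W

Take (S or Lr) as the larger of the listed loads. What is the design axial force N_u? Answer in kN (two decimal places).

(S or Lr) → Lr = 178.60 kN.
[1] 1.35(135.70) + 0.6(178.60) + 0.6(79.94) + 0.5(209.67) = 443.15
[2] 1.25(135.70) + 1.6(178.60) + 0.2(209.67) = 497.32
[3] 1.3(135.70) + 1.3(209.67) + 0.6(79.94) = 496.95
[4] 1.4(135.70) = 189.98
[5] 1.2(135.70) + 1.5(178.60) + 0.75(79.94) = 490.70
[6] 1.0(135.70) - 0.8(209.67) = -32.04
Maximum is from combination 2.

497.32 kN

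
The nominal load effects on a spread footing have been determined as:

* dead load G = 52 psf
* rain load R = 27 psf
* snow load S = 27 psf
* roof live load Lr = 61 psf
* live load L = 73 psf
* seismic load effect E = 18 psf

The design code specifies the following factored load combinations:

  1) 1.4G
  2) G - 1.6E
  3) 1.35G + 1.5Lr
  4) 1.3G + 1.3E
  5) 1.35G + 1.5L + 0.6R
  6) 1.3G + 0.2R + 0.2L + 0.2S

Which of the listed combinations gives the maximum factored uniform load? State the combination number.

1) 1.4(52) = 72.8
2) 1.0(52) - 1.6(18) = 52.0 - 28.8 = 23.2
3) 1.35(52) + 1.5(61) = 70.2 + 91.5 = 161.7
4) 1.3(52) + 1.3(18) = 67.6 + 23.4 = 91.0
5) 1.35(52) + 1.5(73) + 0.6(27) = 70.2 + 109.5 + 16.2 = 195.9
6) 1.3(52) + 0.2(27) + 0.2(73) + 0.2(27) = 67.6 + 5.4 + 14.6 + 5.4 = 93.0
The largest value is 195.9 psf from combination 5.

Combination 5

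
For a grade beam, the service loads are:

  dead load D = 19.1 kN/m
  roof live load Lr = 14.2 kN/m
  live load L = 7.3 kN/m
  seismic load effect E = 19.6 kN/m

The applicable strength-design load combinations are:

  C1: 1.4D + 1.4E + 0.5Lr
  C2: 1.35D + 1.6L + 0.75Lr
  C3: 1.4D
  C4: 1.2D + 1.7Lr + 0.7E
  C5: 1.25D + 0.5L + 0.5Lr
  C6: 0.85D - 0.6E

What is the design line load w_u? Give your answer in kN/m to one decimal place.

C1: 1.4(19.1) + 1.4(19.6) + 0.5(14.2) = 61.3
C2: 1.35(19.1) + 1.6(7.3) + 0.75(14.2) = 48.1
C3: 1.4(19.1) = 26.7
C4: 1.2(19.1) + 1.7(14.2) + 0.7(19.6) = 60.8
C5: 1.25(19.1) + 0.5(7.3) + 0.5(14.2) = 34.6
C6: 0.85(19.1) - 0.6(19.6) = 4.5
Combination 1 governs: w_u = 61.3 kN/m.

61.3 kN/m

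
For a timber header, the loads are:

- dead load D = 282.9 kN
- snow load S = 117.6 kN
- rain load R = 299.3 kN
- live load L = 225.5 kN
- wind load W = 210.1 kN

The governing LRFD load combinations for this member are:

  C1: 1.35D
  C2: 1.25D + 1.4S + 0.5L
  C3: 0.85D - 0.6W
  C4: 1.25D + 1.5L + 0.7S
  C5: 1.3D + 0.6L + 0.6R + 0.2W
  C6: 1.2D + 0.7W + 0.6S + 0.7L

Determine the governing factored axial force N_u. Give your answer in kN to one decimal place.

C1: 1.35(282.9) = 381.9
C2: 1.25(282.9) + 1.4(117.6) + 0.5(225.5) = 353.6 + 164.6 + 112.8 = 631.0
C3: 0.85(282.9) - 0.6(210.1) = 240.5 - 126.1 = 114.4
C4: 1.25(282.9) + 1.5(225.5) + 0.7(117.6) = 353.6 + 338.3 + 82.3 = 774.2
C5: 1.3(282.9) + 0.6(225.5) + 0.6(299.3) + 0.2(210.1) = 367.8 + 135.3 + 179.6 + 42.0 = 724.7
C6: 1.2(282.9) + 0.7(210.1) + 0.6(117.6) + 0.7(225.5) = 715.0
The controlling combination is 4, giving 774.2 kN.

774.2 kN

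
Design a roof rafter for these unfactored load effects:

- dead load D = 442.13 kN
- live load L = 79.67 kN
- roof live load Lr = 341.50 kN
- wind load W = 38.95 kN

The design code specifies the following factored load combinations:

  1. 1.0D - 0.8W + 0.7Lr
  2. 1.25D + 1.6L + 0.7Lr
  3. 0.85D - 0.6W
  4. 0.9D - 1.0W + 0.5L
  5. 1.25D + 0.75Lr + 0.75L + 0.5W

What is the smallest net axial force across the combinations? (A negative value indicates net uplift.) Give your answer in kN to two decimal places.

1. 1.0(442.13) - 0.8(38.95) + 0.7(341.50) = 442.13 - 31.16 + 239.05 = 650.02
2. 1.25(442.13) + 1.6(79.67) + 0.7(341.50) = 552.66 + 127.47 + 239.05 = 919.18
3. 0.85(442.13) - 0.6(38.95) = 375.81 - 23.37 = 352.44
4. 0.9(442.13) - 1.0(38.95) + 0.5(79.67) = 398.80
5. 1.25(442.13) + 0.75(341.50) + 0.75(79.67) + 0.5(38.95) = 552.66 + 256.13 + 59.75 + 19.48 = 888.02
Combination 3 gives the minimum: 352.44 kN.

352.44 kN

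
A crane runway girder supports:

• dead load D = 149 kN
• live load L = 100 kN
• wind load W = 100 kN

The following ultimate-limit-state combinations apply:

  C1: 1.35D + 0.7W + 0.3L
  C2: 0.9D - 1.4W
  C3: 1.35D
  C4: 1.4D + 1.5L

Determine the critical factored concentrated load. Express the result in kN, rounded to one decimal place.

358.6 kN

C1: 1.35(149) + 0.7(100) + 0.3(100) = 301.2
C2: 0.9(149) - 1.4(100) = -5.9
C3: 1.35(149) = 201.2
C4: 1.4(149) + 1.5(100) = 358.6
The controlling combination is 4, giving 358.6 kN.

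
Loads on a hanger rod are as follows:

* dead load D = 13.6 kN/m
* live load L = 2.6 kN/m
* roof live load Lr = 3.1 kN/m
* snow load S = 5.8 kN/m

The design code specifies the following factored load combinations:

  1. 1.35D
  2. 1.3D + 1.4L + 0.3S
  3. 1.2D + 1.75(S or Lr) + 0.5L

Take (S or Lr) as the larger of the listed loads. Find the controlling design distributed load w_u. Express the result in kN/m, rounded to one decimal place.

27.8 kN/m

(S or Lr) → S = 5.8 kN/m.
1. 1.35(13.6) = 18.4
2. 1.3(13.6) + 1.4(2.6) + 0.3(5.8) = 23.1
3. 1.2(13.6) + 1.75(5.8) + 0.5(2.6) = 27.8
Combination 3 governs: w_u = 27.8 kN/m.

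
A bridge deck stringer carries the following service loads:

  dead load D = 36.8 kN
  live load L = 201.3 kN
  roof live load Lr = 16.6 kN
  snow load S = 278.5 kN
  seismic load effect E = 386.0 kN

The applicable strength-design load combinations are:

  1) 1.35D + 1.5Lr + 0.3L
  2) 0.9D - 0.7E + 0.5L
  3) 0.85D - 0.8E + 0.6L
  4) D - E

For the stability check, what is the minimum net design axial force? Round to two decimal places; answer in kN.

-349.20 kN

1) 1.35(36.8) + 1.5(16.6) + 0.3(201.3) = 134.97
2) 0.9(36.8) - 0.7(386.0) + 0.5(201.3) = -136.43
3) 0.85(36.8) - 0.8(386.0) + 0.6(201.3) = -156.74
4) 1.0(36.8) - 1.0(386.0) = -349.20
Combination 4 gives the minimum: -349.20 kN.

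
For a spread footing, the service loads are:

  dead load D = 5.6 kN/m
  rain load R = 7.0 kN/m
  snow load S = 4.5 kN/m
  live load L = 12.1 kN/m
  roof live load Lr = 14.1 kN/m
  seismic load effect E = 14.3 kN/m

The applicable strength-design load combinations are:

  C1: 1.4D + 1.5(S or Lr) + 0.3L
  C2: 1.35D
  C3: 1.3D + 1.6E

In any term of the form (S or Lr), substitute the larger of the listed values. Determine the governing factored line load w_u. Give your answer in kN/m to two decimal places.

(S or Lr) → Lr = 14.1 kN/m.
C1: 1.4(5.6) + 1.5(14.1) + 0.3(12.1) = 32.62
C2: 1.35(5.6) = 7.56
C3: 1.3(5.6) + 1.6(14.3) = 30.16
The controlling combination is 1, giving 32.62 kN/m.

32.62 kN/m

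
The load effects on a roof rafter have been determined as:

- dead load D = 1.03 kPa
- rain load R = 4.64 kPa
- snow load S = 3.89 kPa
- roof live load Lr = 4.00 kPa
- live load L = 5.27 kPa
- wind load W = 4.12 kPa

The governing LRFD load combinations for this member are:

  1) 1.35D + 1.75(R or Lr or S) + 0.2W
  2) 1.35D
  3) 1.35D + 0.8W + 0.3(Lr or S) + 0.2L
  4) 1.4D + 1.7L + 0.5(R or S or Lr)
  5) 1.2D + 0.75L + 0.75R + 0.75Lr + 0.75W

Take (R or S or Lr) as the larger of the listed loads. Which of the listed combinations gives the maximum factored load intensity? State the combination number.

Combination 5

(R or Lr or S) → R = 4.64 kPa; (Lr or S) → Lr = 4.00 kPa; (R or S or Lr) → R = 4.64 kPa.
1) 1.35(1.03) + 1.75(4.64) + 0.2(4.12) = 1.39 + 8.12 + 0.82 = 10.33
2) 1.35(1.03) = 1.39
3) 1.35(1.03) + 0.8(4.12) + 0.3(4.00) + 0.2(5.27) = 1.39 + 3.30 + 1.20 + 1.05 = 6.94
4) 1.4(1.03) + 1.7(5.27) + 0.5(4.64) = 1.44 + 8.96 + 2.32 = 12.72
5) 1.2(1.03) + 0.75(5.27) + 0.75(4.64) + 0.75(4.00) + 0.75(4.12) = 1.24 + 3.95 + 3.48 + 3.00 + 3.09 = 14.76
The largest value is 14.76 kPa from combination 5.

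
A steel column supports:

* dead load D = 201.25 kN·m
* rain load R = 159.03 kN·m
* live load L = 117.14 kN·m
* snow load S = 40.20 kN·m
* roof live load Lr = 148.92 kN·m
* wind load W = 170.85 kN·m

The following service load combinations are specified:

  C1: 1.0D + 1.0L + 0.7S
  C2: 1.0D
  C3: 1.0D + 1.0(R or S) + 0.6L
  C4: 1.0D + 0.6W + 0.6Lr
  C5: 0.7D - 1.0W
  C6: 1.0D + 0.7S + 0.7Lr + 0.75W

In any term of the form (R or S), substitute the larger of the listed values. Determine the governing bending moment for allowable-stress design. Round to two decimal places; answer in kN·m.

(R or S) → R = 159.03 kN·m.
C1: 1.0(201.25) + 1.0(117.14) + 0.7(40.20) = 201.25 + 117.14 + 28.14 = 346.53
C2: 1.0(201.25) = 201.25
C3: 1.0(201.25) + 1.0(159.03) + 0.6(117.14) = 201.25 + 159.03 + 70.28 = 430.56
C4: 1.0(201.25) + 0.6(170.85) + 0.6(148.92) = 201.25 + 102.51 + 89.35 = 393.11
C5: 0.7(201.25) - 1.0(170.85) = -29.98
C6: 1.0(201.25) + 0.7(40.20) + 0.7(148.92) + 0.75(170.85) = 201.25 + 28.14 + 104.24 + 128.14 = 461.77
Combination 6 governs: M = 461.77 kN·m.

461.77 kN·m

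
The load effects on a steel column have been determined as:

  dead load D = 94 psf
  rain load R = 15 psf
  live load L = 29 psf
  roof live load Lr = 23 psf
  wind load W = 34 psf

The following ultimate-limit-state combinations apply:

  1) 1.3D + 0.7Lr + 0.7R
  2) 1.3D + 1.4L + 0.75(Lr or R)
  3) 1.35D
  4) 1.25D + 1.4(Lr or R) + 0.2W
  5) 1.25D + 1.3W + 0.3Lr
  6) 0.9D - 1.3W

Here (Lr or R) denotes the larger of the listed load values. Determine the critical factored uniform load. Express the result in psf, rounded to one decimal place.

180.1 psf

(Lr or R) → Lr = 23 psf.
1) 1.3(94) + 0.7(23) + 0.7(15) = 122.2 + 16.1 + 10.5 = 148.8
2) 1.3(94) + 1.4(29) + 0.75(23) = 122.2 + 40.6 + 17.3 = 180.1
3) 1.35(94) = 126.9
4) 1.25(94) + 1.4(23) + 0.2(34) = 117.5 + 32.2 + 6.8 = 156.5
5) 1.25(94) + 1.3(34) + 0.3(23) = 117.5 + 44.2 + 6.9 = 168.6
6) 0.9(94) - 1.3(34) = 84.6 - 44.2 = 40.4
Maximum is from combination 2.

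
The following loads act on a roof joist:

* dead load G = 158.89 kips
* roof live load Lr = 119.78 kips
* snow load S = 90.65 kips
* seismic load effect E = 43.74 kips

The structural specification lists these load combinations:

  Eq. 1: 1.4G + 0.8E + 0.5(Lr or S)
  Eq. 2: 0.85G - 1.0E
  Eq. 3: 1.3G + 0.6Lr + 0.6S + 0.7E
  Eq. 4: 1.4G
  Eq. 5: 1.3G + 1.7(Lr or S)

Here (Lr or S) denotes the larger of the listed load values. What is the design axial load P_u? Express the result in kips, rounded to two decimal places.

(Lr or S) → Lr = 119.78 kips.
Eq. 1: 1.4(158.89) + 0.8(43.74) + 0.5(119.78) = 222.45 + 34.99 + 59.89 = 317.33
Eq. 2: 0.85(158.89) - 1.0(43.74) = 135.06 - 43.74 = 91.32
Eq. 3: 1.3(158.89) + 0.6(119.78) + 0.6(90.65) + 0.7(43.74) = 363.43
Eq. 4: 1.4(158.89) = 222.45
Eq. 5: 1.3(158.89) + 1.7(119.78) = 410.18
The controlling combination is 5, giving 410.18 kips.

410.18 kips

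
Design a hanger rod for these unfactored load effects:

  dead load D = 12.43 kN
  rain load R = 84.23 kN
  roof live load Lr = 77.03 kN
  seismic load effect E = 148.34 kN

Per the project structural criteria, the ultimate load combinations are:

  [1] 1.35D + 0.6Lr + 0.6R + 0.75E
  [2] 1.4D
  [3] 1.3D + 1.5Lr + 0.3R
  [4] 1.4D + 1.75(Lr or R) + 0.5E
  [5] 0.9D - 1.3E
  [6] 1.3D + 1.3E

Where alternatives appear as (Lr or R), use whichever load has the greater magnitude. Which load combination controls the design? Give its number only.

(Lr or R) → R = 84.23 kN.
[1] 1.35(12.43) + 0.6(77.03) + 0.6(84.23) + 0.75(148.34) = 224.79
[2] 1.4(12.43) = 17.40
[3] 1.3(12.43) + 1.5(77.03) + 0.3(84.23) = 156.97
[4] 1.4(12.43) + 1.75(84.23) + 0.5(148.34) = 17.40 + 147.40 + 74.17 = 238.97
[5] 0.9(12.43) - 1.3(148.34) = -181.66
[6] 1.3(12.43) + 1.3(148.34) = 16.16 + 192.84 = 209.00
The largest value is 238.97 kN from combination 4.

Combination 4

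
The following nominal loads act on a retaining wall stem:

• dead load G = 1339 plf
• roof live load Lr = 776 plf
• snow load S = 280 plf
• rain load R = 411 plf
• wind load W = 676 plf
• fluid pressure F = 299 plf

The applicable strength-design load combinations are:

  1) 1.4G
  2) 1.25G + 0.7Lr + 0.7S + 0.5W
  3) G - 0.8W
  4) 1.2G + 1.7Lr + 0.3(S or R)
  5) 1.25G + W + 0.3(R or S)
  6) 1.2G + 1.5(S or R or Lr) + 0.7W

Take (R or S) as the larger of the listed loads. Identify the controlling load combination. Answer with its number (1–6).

Combination 6

(S or R) → R = 411 plf; (R or S) → R = 411 plf; (S or R or Lr) → Lr = 776 plf.
1) 1.4(1339) = 1874.60
2) 1.25(1339) + 0.7(776) + 0.7(280) + 0.5(676) = 1673.75 + 543.20 + 196.00 + 338.00 = 2750.95
3) 1.0(1339) - 0.8(676) = 1339.00 - 540.80 = 798.20
4) 1.2(1339) + 1.7(776) + 0.3(411) = 1606.80 + 1319.20 + 123.30 = 3049.30
5) 1.25(1339) + 1.0(676) + 0.3(411) = 1673.75 + 676.00 + 123.30 = 2473.05
6) 1.2(1339) + 1.5(776) + 0.7(676) = 1606.80 + 1164.00 + 473.20 = 3244.00
The largest value is 3244.00 plf from combination 6.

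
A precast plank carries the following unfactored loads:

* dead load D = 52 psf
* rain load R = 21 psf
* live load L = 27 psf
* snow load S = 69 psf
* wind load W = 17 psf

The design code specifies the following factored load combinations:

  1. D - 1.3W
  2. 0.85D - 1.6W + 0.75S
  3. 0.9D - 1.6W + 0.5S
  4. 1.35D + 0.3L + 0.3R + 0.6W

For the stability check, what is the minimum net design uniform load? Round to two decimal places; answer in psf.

1. 1.0(52) - 1.3(17) = 52.00 - 22.10 = 29.90
2. 0.85(52) - 1.6(17) + 0.75(69) = 44.20 - 27.20 + 51.75 = 68.75
3. 0.9(52) - 1.6(17) + 0.5(69) = 46.80 - 27.20 + 34.50 = 54.10
4. 1.35(52) + 0.3(27) + 0.3(21) + 0.6(17) = 70.20 + 8.10 + 6.30 + 10.20 = 94.80
Combination 1 gives the minimum: 29.90 psf.

29.90 psf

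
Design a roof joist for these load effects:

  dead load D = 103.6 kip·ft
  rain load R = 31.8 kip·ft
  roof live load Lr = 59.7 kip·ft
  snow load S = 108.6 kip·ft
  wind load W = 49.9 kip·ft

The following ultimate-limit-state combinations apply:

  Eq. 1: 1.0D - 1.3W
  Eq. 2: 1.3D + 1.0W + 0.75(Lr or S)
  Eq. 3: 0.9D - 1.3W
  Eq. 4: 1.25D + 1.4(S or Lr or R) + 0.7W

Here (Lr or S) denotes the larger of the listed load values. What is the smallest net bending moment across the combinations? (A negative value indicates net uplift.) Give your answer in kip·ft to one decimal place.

28.4 kip·ft

(Lr or S) → S = 108.6 kip·ft; (S or Lr or R) → S = 108.6 kip·ft.
Eq. 1: 1.0(103.6) - 1.3(49.9) = 38.7
Eq. 2: 1.3(103.6) + 1.0(49.9) + 0.75(108.6) = 266.0
Eq. 3: 0.9(103.6) - 1.3(49.9) = 28.4
Eq. 4: 1.25(103.6) + 1.4(108.6) + 0.7(49.9) = 316.5
Combination 3 gives the minimum: 28.4 kip·ft.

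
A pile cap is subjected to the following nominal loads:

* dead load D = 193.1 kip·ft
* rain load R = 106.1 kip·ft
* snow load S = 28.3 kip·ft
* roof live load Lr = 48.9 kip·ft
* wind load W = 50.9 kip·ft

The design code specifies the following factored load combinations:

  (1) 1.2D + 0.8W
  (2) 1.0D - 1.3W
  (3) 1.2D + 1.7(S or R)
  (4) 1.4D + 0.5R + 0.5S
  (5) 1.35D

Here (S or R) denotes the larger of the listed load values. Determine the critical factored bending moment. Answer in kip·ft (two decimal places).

(S or R) → R = 106.1 kip·ft.
(1) 1.2(193.1) + 0.8(50.9) = 231.72 + 40.72 = 272.44
(2) 1.0(193.1) - 1.3(50.9) = 193.10 - 66.17 = 126.93
(3) 1.2(193.1) + 1.7(106.1) = 231.72 + 180.37 = 412.09
(4) 1.4(193.1) + 0.5(106.1) + 0.5(28.3) = 270.34 + 53.05 + 14.15 = 337.54
(5) 1.35(193.1) = 260.69
The controlling combination is 3, giving 412.09 kip·ft.

412.09 kip·ft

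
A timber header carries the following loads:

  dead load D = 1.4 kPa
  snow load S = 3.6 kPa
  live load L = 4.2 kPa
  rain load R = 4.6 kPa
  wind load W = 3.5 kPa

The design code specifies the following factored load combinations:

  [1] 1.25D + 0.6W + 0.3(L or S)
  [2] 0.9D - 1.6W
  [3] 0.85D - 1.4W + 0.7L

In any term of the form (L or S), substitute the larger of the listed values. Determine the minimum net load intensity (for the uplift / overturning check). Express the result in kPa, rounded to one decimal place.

-4.3 kPa

(L or S) → L = 4.2 kPa.
[1] 1.25(1.4) + 0.6(3.5) + 0.3(4.2) = 5.1
[2] 0.9(1.4) - 1.6(3.5) = 1.3 - 5.6 = -4.3
[3] 0.85(1.4) - 1.4(3.5) + 0.7(4.2) = 1.2 - 4.9 + 2.9 = -0.8
Combination 2 gives the minimum: -4.3 kPa.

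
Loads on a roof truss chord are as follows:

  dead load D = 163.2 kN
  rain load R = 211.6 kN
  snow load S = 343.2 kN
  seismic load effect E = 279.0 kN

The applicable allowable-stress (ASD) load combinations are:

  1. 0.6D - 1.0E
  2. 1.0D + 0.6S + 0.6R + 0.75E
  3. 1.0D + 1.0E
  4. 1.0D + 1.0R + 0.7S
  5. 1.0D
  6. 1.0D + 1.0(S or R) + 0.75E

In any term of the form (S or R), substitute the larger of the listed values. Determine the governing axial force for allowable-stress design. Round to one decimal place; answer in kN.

715.7 kN

(S or R) → S = 343.2 kN.
1. 0.6(163.2) - 1.0(279.0) = 97.9 - 279.0 = -181.1
2. 1.0(163.2) + 0.6(343.2) + 0.6(211.6) + 0.75(279.0) = 705.3
3. 1.0(163.2) + 1.0(279.0) = 163.2 + 279.0 = 442.2
4. 1.0(163.2) + 1.0(211.6) + 0.7(343.2) = 163.2 + 211.6 + 240.2 = 615.0
5. 1.0(163.2) = 163.2
6. 1.0(163.2) + 1.0(343.2) + 0.75(279.0) = 163.2 + 343.2 + 209.3 = 715.7
Combination 6 governs: N = 715.7 kN.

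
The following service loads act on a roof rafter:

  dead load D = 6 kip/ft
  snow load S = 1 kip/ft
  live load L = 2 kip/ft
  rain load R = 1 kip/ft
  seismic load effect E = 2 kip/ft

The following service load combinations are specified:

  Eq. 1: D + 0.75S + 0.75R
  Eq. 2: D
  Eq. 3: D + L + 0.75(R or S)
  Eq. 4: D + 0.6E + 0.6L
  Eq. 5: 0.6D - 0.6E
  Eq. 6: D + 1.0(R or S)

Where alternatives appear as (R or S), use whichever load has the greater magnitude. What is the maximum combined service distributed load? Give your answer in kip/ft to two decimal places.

8.75 kip/ft

(R or S) → R = 1 kip/ft.
Eq. 1: 1.0(6) + 0.75(1) + 0.75(1) = 6.00 + 0.75 + 0.75 = 7.50
Eq. 2: 1.0(6) = 6.00
Eq. 3: 1.0(6) + 1.0(2) + 0.75(1) = 6.00 + 2.00 + 0.75 = 8.75
Eq. 4: 1.0(6) + 0.6(2) + 0.6(2) = 6.00 + 1.20 + 1.20 = 8.40
Eq. 5: 0.6(6) - 0.6(2) = 3.60 - 1.20 = 2.40
Eq. 6: 1.0(6) + 1.0(1) = 6.00 + 1.00 = 7.00
Maximum is from combination 3.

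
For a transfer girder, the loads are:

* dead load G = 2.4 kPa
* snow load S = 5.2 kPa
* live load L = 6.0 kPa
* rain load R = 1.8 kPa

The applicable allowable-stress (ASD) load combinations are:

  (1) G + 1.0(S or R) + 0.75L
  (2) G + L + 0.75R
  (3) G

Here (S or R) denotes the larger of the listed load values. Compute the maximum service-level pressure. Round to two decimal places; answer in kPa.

12.10 kPa

(S or R) → S = 5.2 kPa.
(1) 1.0(2.4) + 1.0(5.2) + 0.75(6.0) = 2.40 + 5.20 + 4.50 = 12.10
(2) 1.0(2.4) + 1.0(6.0) + 0.75(1.8) = 2.40 + 6.00 + 1.35 = 9.75
(3) 1.0(2.4) = 2.40
The controlling combination is 1, giving 12.10 kPa.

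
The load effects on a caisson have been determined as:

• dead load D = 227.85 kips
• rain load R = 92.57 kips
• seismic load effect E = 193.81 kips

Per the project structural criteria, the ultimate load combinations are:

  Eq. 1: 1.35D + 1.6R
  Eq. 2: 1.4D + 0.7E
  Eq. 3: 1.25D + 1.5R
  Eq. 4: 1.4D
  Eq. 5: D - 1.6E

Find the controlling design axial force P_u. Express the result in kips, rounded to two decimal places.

455.71 kips

Eq. 1: 1.35(227.85) + 1.6(92.57) = 455.71
Eq. 2: 1.4(227.85) + 0.7(193.81) = 454.66
Eq. 3: 1.25(227.85) + 1.5(92.57) = 423.67
Eq. 4: 1.4(227.85) = 318.99
Eq. 5: 1.0(227.85) - 1.6(193.81) = -82.25
Maximum is from combination 1.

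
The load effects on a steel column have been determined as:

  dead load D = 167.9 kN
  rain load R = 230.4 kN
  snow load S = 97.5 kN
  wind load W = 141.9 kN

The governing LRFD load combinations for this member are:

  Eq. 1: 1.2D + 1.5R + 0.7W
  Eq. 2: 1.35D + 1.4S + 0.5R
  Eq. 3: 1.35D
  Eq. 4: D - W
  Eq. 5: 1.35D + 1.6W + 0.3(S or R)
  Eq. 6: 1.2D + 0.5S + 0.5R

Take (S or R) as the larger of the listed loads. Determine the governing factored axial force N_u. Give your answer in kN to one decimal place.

646.4 kN

(S or R) → R = 230.4 kN.
Eq. 1: 1.2(167.9) + 1.5(230.4) + 0.7(141.9) = 646.4
Eq. 2: 1.35(167.9) + 1.4(97.5) + 0.5(230.4) = 478.4
Eq. 3: 1.35(167.9) = 226.7
Eq. 4: 1.0(167.9) - 1.0(141.9) = 26.0
Eq. 5: 1.35(167.9) + 1.6(141.9) + 0.3(230.4) = 522.8
Eq. 6: 1.2(167.9) + 0.5(97.5) + 0.5(230.4) = 365.4
Combination 1 governs: N_u = 646.4 kN.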